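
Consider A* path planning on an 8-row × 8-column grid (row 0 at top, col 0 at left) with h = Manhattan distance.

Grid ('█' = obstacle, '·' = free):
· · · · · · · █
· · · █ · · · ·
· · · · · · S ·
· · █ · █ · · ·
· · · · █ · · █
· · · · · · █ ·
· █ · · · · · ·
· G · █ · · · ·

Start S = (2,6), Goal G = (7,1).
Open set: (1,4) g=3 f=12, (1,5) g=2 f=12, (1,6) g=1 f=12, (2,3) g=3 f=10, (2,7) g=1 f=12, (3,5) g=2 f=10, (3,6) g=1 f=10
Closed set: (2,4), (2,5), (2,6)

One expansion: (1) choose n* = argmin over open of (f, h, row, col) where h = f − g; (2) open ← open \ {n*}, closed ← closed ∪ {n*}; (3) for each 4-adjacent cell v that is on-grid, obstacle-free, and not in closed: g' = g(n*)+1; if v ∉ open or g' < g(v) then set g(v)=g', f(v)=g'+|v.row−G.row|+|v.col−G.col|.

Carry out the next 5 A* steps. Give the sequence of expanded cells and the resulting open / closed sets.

step 1: expand (2,3) (f=10, h=7) → closed; open now [(1,4) g=3 f=12, (1,5) g=2 f=12, (1,6) g=1 f=12, (2,2) g=4 f=10, (2,7) g=1 f=12, (3,3) g=4 f=10, (3,5) g=2 f=10, (3,6) g=1 f=10]
step 2: expand (2,2) (f=10, h=6) → closed; open now [(1,2) g=5 f=12, (1,4) g=3 f=12, (1,5) g=2 f=12, (1,6) g=1 f=12, (2,1) g=5 f=10, (2,7) g=1 f=12, (3,3) g=4 f=10, (3,5) g=2 f=10, (3,6) g=1 f=10]
step 3: expand (2,1) (f=10, h=5) → closed; open now [(1,1) g=6 f=12, (1,2) g=5 f=12, (1,4) g=3 f=12, (1,5) g=2 f=12, (1,6) g=1 f=12, (2,0) g=6 f=12, (2,7) g=1 f=12, (3,1) g=6 f=10, (3,3) g=4 f=10, (3,5) g=2 f=10, (3,6) g=1 f=10]
step 4: expand (3,1) (f=10, h=4) → closed; open now [(1,1) g=6 f=12, (1,2) g=5 f=12, (1,4) g=3 f=12, (1,5) g=2 f=12, (1,6) g=1 f=12, (2,0) g=6 f=12, (2,7) g=1 f=12, (3,0) g=7 f=12, (3,3) g=4 f=10, (3,5) g=2 f=10, (3,6) g=1 f=10, (4,1) g=7 f=10]
step 5: expand (4,1) (f=10, h=3) → closed; open now [(1,1) g=6 f=12, (1,2) g=5 f=12, (1,4) g=3 f=12, (1,5) g=2 f=12, (1,6) g=1 f=12, (2,0) g=6 f=12, (2,7) g=1 f=12, (3,0) g=7 f=12, (3,3) g=4 f=10, (3,5) g=2 f=10, (3,6) g=1 f=10, (4,0) g=8 f=12, (4,2) g=8 f=12, (5,1) g=8 f=10]

order=[(2,3) → (2,2) → (2,1) → (3,1) → (4,1)]; open=[(1,1) g=6 f=12, (1,2) g=5 f=12, (1,4) g=3 f=12, (1,5) g=2 f=12, (1,6) g=1 f=12, (2,0) g=6 f=12, (2,7) g=1 f=12, (3,0) g=7 f=12, (3,3) g=4 f=10, (3,5) g=2 f=10, (3,6) g=1 f=10, (4,0) g=8 f=12, (4,2) g=8 f=12, (5,1) g=8 f=10]; closed=[(2,1), (2,2), (2,3), (2,4), (2,5), (2,6), (3,1), (4,1)]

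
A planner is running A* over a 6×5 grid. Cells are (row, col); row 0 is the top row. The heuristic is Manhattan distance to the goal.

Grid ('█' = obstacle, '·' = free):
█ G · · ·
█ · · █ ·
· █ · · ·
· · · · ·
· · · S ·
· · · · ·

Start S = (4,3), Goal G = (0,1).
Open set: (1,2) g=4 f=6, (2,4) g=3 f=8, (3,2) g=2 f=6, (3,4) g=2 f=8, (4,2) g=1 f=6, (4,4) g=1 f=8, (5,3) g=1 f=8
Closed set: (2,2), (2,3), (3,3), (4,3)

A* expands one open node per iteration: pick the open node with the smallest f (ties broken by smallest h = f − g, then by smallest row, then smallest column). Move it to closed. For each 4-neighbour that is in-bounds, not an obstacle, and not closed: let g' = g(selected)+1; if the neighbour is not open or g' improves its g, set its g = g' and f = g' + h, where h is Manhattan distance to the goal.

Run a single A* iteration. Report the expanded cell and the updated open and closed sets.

expanded=(1,2); open=[(0,2) g=5 f=6, (1,1) g=5 f=6, (2,4) g=3 f=8, (3,2) g=2 f=6, (3,4) g=2 f=8, (4,2) g=1 f=6, (4,4) g=1 f=8, (5,3) g=1 f=8]; closed=[(1,2), (2,2), (2,3), (3,3), (4,3)]

step 1: expand (1,2) (f=6, h=2) → closed; open now [(0,2) g=5 f=6, (1,1) g=5 f=6, (2,4) g=3 f=8, (3,2) g=2 f=6, (3,4) g=2 f=8, (4,2) g=1 f=6, (4,4) g=1 f=8, (5,3) g=1 f=8]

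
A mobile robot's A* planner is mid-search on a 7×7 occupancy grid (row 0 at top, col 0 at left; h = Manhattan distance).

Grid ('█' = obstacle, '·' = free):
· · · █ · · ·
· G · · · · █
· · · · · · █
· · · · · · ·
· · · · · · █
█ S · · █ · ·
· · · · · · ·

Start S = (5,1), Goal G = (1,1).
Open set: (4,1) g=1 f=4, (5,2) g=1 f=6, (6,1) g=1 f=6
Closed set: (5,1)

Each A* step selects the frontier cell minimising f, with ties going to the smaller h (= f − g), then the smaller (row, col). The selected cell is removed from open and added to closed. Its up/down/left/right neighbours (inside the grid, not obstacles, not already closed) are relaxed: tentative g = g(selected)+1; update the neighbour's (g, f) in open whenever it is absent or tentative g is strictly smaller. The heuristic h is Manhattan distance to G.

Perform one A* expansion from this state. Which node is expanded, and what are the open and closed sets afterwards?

expanded=(4,1); open=[(3,1) g=2 f=4, (4,0) g=2 f=6, (4,2) g=2 f=6, (5,2) g=1 f=6, (6,1) g=1 f=6]; closed=[(4,1), (5,1)]

step 1: expand (4,1) (f=4, h=3) → closed; open now [(3,1) g=2 f=4, (4,0) g=2 f=6, (4,2) g=2 f=6, (5,2) g=1 f=6, (6,1) g=1 f=6]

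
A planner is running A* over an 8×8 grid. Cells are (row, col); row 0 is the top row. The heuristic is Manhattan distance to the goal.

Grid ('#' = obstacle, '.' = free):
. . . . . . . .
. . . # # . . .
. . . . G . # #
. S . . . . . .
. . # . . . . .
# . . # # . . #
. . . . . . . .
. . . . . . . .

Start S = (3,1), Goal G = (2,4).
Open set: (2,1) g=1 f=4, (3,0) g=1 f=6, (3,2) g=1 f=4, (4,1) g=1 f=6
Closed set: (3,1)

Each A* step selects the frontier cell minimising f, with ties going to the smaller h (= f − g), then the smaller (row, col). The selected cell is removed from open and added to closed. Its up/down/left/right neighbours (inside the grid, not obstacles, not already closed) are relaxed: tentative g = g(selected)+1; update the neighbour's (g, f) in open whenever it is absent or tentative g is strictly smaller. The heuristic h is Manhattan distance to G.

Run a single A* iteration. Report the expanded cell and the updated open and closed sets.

expanded=(2,1); open=[(1,1) g=2 f=6, (2,0) g=2 f=6, (2,2) g=2 f=4, (3,0) g=1 f=6, (3,2) g=1 f=4, (4,1) g=1 f=6]; closed=[(2,1), (3,1)]

step 1: expand (2,1) (f=4, h=3) → closed; open now [(1,1) g=2 f=6, (2,0) g=2 f=6, (2,2) g=2 f=4, (3,0) g=1 f=6, (3,2) g=1 f=4, (4,1) g=1 f=6]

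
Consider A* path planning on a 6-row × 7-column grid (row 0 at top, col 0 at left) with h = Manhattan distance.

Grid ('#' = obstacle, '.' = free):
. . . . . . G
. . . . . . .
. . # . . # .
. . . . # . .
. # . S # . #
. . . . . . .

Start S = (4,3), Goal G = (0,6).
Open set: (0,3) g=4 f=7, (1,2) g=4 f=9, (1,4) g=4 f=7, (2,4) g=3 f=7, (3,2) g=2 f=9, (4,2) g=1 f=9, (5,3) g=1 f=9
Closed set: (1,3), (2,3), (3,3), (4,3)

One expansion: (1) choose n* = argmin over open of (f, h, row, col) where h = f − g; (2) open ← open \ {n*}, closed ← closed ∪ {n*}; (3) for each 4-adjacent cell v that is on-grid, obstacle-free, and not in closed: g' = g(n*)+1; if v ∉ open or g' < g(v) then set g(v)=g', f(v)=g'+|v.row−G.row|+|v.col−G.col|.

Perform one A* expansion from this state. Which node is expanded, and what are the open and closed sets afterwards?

expanded=(0,3); open=[(0,2) g=5 f=9, (0,4) g=5 f=7, (1,2) g=4 f=9, (1,4) g=4 f=7, (2,4) g=3 f=7, (3,2) g=2 f=9, (4,2) g=1 f=9, (5,3) g=1 f=9]; closed=[(0,3), (1,3), (2,3), (3,3), (4,3)]

step 1: expand (0,3) (f=7, h=3) → closed; open now [(0,2) g=5 f=9, (0,4) g=5 f=7, (1,2) g=4 f=9, (1,4) g=4 f=7, (2,4) g=3 f=7, (3,2) g=2 f=9, (4,2) g=1 f=9, (5,3) g=1 f=9]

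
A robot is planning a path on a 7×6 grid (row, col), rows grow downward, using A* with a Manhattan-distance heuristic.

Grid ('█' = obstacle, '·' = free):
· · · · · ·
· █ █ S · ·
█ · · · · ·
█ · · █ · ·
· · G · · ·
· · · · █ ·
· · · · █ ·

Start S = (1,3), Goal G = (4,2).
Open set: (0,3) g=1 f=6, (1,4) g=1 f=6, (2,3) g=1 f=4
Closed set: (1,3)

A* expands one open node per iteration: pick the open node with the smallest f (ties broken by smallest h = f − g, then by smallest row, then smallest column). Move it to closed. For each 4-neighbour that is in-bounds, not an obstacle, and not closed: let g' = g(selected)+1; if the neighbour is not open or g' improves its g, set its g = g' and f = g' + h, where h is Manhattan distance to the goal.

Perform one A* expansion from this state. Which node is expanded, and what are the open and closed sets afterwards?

expanded=(2,3); open=[(0,3) g=1 f=6, (1,4) g=1 f=6, (2,2) g=2 f=4, (2,4) g=2 f=6]; closed=[(1,3), (2,3)]

step 1: expand (2,3) (f=4, h=3) → closed; open now [(0,3) g=1 f=6, (1,4) g=1 f=6, (2,2) g=2 f=4, (2,4) g=2 f=6]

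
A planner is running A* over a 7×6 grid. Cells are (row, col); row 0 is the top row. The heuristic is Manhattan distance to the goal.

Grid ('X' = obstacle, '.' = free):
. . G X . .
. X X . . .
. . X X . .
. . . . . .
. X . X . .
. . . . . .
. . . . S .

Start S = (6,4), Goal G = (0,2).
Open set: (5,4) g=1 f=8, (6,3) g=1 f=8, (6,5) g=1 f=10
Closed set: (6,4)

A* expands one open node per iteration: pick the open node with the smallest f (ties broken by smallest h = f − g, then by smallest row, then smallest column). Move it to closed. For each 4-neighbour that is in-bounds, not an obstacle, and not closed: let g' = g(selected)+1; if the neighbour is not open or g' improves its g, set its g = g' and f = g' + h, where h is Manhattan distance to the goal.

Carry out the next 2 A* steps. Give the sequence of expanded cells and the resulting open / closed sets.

step 1: expand (5,4) (f=8, h=7) → closed; open now [(4,4) g=2 f=8, (5,3) g=2 f=8, (5,5) g=2 f=10, (6,3) g=1 f=8, (6,5) g=1 f=10]
step 2: expand (4,4) (f=8, h=6) → closed; open now [(3,4) g=3 f=8, (4,5) g=3 f=10, (5,3) g=2 f=8, (5,5) g=2 f=10, (6,3) g=1 f=8, (6,5) g=1 f=10]

order=[(5,4) → (4,4)]; open=[(3,4) g=3 f=8, (4,5) g=3 f=10, (5,3) g=2 f=8, (5,5) g=2 f=10, (6,3) g=1 f=8, (6,5) g=1 f=10]; closed=[(4,4), (5,4), (6,4)]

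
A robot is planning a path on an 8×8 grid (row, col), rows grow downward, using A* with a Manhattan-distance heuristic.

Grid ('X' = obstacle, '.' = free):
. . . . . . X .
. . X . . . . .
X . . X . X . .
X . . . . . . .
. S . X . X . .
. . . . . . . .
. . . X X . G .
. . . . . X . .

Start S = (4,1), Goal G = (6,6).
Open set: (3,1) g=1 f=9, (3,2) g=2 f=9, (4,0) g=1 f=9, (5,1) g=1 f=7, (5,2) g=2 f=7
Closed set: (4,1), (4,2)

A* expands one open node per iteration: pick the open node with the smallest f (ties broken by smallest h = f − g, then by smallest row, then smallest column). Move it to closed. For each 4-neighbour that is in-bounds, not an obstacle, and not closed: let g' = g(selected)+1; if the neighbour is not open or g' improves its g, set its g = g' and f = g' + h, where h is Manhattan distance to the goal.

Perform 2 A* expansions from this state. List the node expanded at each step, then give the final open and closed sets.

step 1: expand (5,2) (f=7, h=5) → closed; open now [(3,1) g=1 f=9, (3,2) g=2 f=9, (4,0) g=1 f=9, (5,1) g=1 f=7, (5,3) g=3 f=7, (6,2) g=3 f=7]
step 2: expand (5,3) (f=7, h=4) → closed; open now [(3,1) g=1 f=9, (3,2) g=2 f=9, (4,0) g=1 f=9, (5,1) g=1 f=7, (5,4) g=4 f=7, (6,2) g=3 f=7]

order=[(5,2) → (5,3)]; open=[(3,1) g=1 f=9, (3,2) g=2 f=9, (4,0) g=1 f=9, (5,1) g=1 f=7, (5,4) g=4 f=7, (6,2) g=3 f=7]; closed=[(4,1), (4,2), (5,2), (5,3)]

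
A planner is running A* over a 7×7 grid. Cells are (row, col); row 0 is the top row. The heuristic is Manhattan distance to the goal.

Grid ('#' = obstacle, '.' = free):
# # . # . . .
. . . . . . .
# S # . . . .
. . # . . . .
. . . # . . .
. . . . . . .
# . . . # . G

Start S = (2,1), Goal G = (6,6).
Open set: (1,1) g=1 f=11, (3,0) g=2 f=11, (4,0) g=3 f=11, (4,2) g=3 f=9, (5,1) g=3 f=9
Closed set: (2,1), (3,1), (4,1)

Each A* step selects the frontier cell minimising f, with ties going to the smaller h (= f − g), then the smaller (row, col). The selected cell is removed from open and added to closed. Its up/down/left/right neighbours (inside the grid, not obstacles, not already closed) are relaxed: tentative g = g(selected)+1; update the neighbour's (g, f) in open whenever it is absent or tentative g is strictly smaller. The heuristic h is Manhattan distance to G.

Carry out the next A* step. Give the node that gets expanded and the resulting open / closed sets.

expanded=(4,2); open=[(1,1) g=1 f=11, (3,0) g=2 f=11, (4,0) g=3 f=11, (5,1) g=3 f=9, (5,2) g=4 f=9]; closed=[(2,1), (3,1), (4,1), (4,2)]

step 1: expand (4,2) (f=9, h=6) → closed; open now [(1,1) g=1 f=11, (3,0) g=2 f=11, (4,0) g=3 f=11, (5,1) g=3 f=9, (5,2) g=4 f=9]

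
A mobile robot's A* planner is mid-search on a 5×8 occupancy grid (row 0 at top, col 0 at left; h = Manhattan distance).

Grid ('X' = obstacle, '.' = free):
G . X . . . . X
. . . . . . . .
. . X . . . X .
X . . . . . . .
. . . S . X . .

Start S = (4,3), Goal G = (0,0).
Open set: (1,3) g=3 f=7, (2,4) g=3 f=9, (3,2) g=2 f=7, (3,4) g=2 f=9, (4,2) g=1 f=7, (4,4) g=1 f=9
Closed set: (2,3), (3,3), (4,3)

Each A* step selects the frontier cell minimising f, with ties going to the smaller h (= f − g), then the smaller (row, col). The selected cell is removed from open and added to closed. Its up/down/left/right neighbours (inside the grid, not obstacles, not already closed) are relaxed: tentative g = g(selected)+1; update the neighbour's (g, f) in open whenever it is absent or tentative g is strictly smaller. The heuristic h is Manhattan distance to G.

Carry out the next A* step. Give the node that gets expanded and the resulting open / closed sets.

step 1: expand (1,3) (f=7, h=4) → closed; open now [(0,3) g=4 f=7, (1,2) g=4 f=7, (1,4) g=4 f=9, (2,4) g=3 f=9, (3,2) g=2 f=7, (3,4) g=2 f=9, (4,2) g=1 f=7, (4,4) g=1 f=9]

expanded=(1,3); open=[(0,3) g=4 f=7, (1,2) g=4 f=7, (1,4) g=4 f=9, (2,4) g=3 f=9, (3,2) g=2 f=7, (3,4) g=2 f=9, (4,2) g=1 f=7, (4,4) g=1 f=9]; closed=[(1,3), (2,3), (3,3), (4,3)]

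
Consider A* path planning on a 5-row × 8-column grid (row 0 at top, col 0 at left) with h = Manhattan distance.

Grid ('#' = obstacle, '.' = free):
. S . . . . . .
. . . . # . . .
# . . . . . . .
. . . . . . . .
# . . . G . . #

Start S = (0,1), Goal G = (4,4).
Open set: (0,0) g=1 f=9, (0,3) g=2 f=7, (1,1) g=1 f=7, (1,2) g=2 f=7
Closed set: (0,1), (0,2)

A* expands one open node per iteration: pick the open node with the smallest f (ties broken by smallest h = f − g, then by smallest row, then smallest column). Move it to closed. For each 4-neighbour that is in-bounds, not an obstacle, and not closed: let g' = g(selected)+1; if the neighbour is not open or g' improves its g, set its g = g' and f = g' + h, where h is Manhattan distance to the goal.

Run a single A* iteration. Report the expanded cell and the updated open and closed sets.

step 1: expand (0,3) (f=7, h=5) → closed; open now [(0,0) g=1 f=9, (0,4) g=3 f=7, (1,1) g=1 f=7, (1,2) g=2 f=7, (1,3) g=3 f=7]

expanded=(0,3); open=[(0,0) g=1 f=9, (0,4) g=3 f=7, (1,1) g=1 f=7, (1,2) g=2 f=7, (1,3) g=3 f=7]; closed=[(0,1), (0,2), (0,3)]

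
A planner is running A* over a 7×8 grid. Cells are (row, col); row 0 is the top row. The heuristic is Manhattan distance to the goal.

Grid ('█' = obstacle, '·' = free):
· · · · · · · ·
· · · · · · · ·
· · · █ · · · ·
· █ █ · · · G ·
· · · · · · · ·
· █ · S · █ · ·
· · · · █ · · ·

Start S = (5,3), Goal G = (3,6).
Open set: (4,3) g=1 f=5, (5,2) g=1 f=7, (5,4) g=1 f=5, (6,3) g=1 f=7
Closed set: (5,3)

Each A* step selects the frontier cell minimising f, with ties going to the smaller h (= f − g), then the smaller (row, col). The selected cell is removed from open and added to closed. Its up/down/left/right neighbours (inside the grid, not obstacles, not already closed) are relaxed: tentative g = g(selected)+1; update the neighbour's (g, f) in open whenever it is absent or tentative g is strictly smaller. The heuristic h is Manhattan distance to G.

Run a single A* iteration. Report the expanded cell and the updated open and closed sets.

expanded=(4,3); open=[(3,3) g=2 f=5, (4,2) g=2 f=7, (4,4) g=2 f=5, (5,2) g=1 f=7, (5,4) g=1 f=5, (6,3) g=1 f=7]; closed=[(4,3), (5,3)]

step 1: expand (4,3) (f=5, h=4) → closed; open now [(3,3) g=2 f=5, (4,2) g=2 f=7, (4,4) g=2 f=5, (5,2) g=1 f=7, (5,4) g=1 f=5, (6,3) g=1 f=7]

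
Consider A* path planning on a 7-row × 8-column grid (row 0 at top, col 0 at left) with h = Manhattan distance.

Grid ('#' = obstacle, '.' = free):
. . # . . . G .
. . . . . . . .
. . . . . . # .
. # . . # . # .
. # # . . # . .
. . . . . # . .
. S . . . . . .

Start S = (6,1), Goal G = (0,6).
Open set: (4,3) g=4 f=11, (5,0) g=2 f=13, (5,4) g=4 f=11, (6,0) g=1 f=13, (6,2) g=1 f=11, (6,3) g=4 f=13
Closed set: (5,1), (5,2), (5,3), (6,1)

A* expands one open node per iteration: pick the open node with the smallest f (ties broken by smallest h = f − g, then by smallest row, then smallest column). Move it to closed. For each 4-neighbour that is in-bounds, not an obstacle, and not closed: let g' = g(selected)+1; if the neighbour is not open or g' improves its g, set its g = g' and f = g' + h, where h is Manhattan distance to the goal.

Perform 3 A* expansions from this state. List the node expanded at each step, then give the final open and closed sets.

order=[(4,3) → (3,3) → (2,3)]; open=[(1,3) g=7 f=11, (2,2) g=7 f=13, (2,4) g=7 f=11, (3,2) g=6 f=13, (4,4) g=5 f=11, (5,0) g=2 f=13, (5,4) g=4 f=11, (6,0) g=1 f=13, (6,2) g=1 f=11, (6,3) g=4 f=13]; closed=[(2,3), (3,3), (4,3), (5,1), (5,2), (5,3), (6,1)]

step 1: expand (4,3) (f=11, h=7) → closed; open now [(3,3) g=5 f=11, (4,4) g=5 f=11, (5,0) g=2 f=13, (5,4) g=4 f=11, (6,0) g=1 f=13, (6,2) g=1 f=11, (6,3) g=4 f=13]
step 2: expand (3,3) (f=11, h=6) → closed; open now [(2,3) g=6 f=11, (3,2) g=6 f=13, (4,4) g=5 f=11, (5,0) g=2 f=13, (5,4) g=4 f=11, (6,0) g=1 f=13, (6,2) g=1 f=11, (6,3) g=4 f=13]
step 3: expand (2,3) (f=11, h=5) → closed; open now [(1,3) g=7 f=11, (2,2) g=7 f=13, (2,4) g=7 f=11, (3,2) g=6 f=13, (4,4) g=5 f=11, (5,0) g=2 f=13, (5,4) g=4 f=11, (6,0) g=1 f=13, (6,2) g=1 f=11, (6,3) g=4 f=13]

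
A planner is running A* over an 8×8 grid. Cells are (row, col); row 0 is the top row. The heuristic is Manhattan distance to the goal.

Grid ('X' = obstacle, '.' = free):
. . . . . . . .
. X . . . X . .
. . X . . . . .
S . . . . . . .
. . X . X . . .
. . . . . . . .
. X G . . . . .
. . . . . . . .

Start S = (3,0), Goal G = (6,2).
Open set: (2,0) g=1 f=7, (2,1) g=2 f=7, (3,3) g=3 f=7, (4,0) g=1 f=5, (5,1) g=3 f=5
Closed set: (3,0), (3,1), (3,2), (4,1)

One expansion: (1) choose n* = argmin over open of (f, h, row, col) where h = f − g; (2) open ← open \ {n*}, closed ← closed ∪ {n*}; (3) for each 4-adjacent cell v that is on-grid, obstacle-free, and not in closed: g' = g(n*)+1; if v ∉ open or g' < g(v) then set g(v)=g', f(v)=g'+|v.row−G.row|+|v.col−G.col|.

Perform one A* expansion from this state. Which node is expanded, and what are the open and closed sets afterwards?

step 1: expand (5,1) (f=5, h=2) → closed; open now [(2,0) g=1 f=7, (2,1) g=2 f=7, (3,3) g=3 f=7, (4,0) g=1 f=5, (5,0) g=4 f=7, (5,2) g=4 f=5]

expanded=(5,1); open=[(2,0) g=1 f=7, (2,1) g=2 f=7, (3,3) g=3 f=7, (4,0) g=1 f=5, (5,0) g=4 f=7, (5,2) g=4 f=5]; closed=[(3,0), (3,1), (3,2), (4,1), (5,1)]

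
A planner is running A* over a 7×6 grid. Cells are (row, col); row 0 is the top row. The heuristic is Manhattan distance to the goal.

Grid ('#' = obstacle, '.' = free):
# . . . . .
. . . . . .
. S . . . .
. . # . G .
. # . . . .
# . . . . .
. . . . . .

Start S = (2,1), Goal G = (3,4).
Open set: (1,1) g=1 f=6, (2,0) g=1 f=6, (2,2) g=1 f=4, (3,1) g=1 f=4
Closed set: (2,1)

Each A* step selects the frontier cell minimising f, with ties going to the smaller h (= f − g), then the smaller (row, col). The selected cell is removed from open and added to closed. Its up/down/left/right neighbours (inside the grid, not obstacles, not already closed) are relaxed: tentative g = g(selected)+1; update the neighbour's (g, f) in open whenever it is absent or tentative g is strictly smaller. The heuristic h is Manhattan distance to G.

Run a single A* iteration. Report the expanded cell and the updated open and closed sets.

step 1: expand (2,2) (f=4, h=3) → closed; open now [(1,1) g=1 f=6, (1,2) g=2 f=6, (2,0) g=1 f=6, (2,3) g=2 f=4, (3,1) g=1 f=4]

expanded=(2,2); open=[(1,1) g=1 f=6, (1,2) g=2 f=6, (2,0) g=1 f=6, (2,3) g=2 f=4, (3,1) g=1 f=4]; closed=[(2,1), (2,2)]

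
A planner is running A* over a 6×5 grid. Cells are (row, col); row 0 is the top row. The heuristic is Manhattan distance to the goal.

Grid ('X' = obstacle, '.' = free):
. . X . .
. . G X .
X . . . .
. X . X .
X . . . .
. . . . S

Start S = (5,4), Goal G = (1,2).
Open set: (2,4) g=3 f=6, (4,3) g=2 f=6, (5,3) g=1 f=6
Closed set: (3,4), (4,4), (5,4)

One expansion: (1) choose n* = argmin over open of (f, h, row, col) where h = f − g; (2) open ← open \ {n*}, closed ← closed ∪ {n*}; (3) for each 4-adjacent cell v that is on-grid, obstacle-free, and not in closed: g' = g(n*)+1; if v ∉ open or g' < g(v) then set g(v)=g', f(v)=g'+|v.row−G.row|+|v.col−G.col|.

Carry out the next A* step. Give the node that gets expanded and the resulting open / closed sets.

step 1: expand (2,4) (f=6, h=3) → closed; open now [(1,4) g=4 f=6, (2,3) g=4 f=6, (4,3) g=2 f=6, (5,3) g=1 f=6]

expanded=(2,4); open=[(1,4) g=4 f=6, (2,3) g=4 f=6, (4,3) g=2 f=6, (5,3) g=1 f=6]; closed=[(2,4), (3,4), (4,4), (5,4)]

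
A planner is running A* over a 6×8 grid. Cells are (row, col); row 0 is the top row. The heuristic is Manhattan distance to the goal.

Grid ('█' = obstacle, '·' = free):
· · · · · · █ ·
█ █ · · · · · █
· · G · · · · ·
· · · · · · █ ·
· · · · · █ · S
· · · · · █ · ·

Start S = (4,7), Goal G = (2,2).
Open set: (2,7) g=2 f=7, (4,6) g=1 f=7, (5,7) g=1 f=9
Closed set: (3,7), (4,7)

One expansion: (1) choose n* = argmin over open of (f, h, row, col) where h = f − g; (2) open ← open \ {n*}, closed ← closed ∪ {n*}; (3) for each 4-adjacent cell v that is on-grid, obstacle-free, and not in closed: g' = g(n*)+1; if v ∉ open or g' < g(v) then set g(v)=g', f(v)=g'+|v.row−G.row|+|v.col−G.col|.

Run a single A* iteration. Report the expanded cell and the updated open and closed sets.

expanded=(2,7); open=[(2,6) g=3 f=7, (4,6) g=1 f=7, (5,7) g=1 f=9]; closed=[(2,7), (3,7), (4,7)]

step 1: expand (2,7) (f=7, h=5) → closed; open now [(2,6) g=3 f=7, (4,6) g=1 f=7, (5,7) g=1 f=9]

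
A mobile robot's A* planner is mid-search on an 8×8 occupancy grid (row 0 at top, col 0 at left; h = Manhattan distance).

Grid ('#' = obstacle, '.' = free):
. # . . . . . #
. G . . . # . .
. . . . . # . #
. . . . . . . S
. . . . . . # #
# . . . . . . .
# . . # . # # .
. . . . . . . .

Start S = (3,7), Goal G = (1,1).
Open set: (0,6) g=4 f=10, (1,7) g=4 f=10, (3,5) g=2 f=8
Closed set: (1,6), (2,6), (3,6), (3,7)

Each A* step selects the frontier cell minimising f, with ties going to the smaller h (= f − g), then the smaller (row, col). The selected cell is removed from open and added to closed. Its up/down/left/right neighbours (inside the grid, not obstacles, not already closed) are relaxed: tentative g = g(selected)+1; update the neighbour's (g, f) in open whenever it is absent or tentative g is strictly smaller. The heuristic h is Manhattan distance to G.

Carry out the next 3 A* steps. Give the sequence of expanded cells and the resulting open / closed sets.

step 1: expand (3,5) (f=8, h=6) → closed; open now [(0,6) g=4 f=10, (1,7) g=4 f=10, (3,4) g=3 f=8, (4,5) g=3 f=10]
step 2: expand (3,4) (f=8, h=5) → closed; open now [(0,6) g=4 f=10, (1,7) g=4 f=10, (2,4) g=4 f=8, (3,3) g=4 f=8, (4,4) g=4 f=10, (4,5) g=3 f=10]
step 3: expand (2,4) (f=8, h=4) → closed; open now [(0,6) g=4 f=10, (1,4) g=5 f=8, (1,7) g=4 f=10, (2,3) g=5 f=8, (3,3) g=4 f=8, (4,4) g=4 f=10, (4,5) g=3 f=10]

order=[(3,5) → (3,4) → (2,4)]; open=[(0,6) g=4 f=10, (1,4) g=5 f=8, (1,7) g=4 f=10, (2,3) g=5 f=8, (3,3) g=4 f=8, (4,4) g=4 f=10, (4,5) g=3 f=10]; closed=[(1,6), (2,4), (2,6), (3,4), (3,5), (3,6), (3,7)]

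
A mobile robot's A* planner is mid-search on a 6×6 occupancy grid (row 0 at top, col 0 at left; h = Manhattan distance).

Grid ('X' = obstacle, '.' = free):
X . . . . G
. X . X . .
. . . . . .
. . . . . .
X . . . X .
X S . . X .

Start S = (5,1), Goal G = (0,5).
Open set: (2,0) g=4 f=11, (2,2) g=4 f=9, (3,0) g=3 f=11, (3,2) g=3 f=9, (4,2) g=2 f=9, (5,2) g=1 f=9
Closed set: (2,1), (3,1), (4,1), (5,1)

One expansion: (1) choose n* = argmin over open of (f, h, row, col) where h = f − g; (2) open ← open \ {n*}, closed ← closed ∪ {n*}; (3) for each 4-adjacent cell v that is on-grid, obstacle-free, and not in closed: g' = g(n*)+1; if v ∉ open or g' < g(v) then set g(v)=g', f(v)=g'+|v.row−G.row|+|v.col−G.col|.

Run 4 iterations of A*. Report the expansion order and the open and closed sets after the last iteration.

step 1: expand (2,2) (f=9, h=5) → closed; open now [(1,2) g=5 f=9, (2,0) g=4 f=11, (2,3) g=5 f=9, (3,0) g=3 f=11, (3,2) g=3 f=9, (4,2) g=2 f=9, (5,2) g=1 f=9]
step 2: expand (1,2) (f=9, h=4) → closed; open now [(0,2) g=6 f=9, (2,0) g=4 f=11, (2,3) g=5 f=9, (3,0) g=3 f=11, (3,2) g=3 f=9, (4,2) g=2 f=9, (5,2) g=1 f=9]
step 3: expand (0,2) (f=9, h=3) → closed; open now [(0,1) g=7 f=11, (0,3) g=7 f=9, (2,0) g=4 f=11, (2,3) g=5 f=9, (3,0) g=3 f=11, (3,2) g=3 f=9, (4,2) g=2 f=9, (5,2) g=1 f=9]
step 4: expand (0,3) (f=9, h=2) → closed; open now [(0,1) g=7 f=11, (0,4) g=8 f=9, (2,0) g=4 f=11, (2,3) g=5 f=9, (3,0) g=3 f=11, (3,2) g=3 f=9, (4,2) g=2 f=9, (5,2) g=1 f=9]

order=[(2,2) → (1,2) → (0,2) → (0,3)]; open=[(0,1) g=7 f=11, (0,4) g=8 f=9, (2,0) g=4 f=11, (2,3) g=5 f=9, (3,0) g=3 f=11, (3,2) g=3 f=9, (4,2) g=2 f=9, (5,2) g=1 f=9]; closed=[(0,2), (0,3), (1,2), (2,1), (2,2), (3,1), (4,1), (5,1)]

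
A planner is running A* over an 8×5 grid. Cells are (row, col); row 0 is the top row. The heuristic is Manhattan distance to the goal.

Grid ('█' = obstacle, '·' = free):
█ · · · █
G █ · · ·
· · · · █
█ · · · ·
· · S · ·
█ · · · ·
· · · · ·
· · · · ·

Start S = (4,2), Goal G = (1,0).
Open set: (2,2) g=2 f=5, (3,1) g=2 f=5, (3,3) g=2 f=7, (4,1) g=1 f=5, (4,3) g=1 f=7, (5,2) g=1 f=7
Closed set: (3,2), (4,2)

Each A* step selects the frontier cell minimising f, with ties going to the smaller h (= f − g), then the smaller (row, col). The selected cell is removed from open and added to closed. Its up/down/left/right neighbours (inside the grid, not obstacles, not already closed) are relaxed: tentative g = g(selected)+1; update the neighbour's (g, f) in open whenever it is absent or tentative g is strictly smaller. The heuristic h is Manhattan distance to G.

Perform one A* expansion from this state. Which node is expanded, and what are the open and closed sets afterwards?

expanded=(2,2); open=[(1,2) g=3 f=5, (2,1) g=3 f=5, (2,3) g=3 f=7, (3,1) g=2 f=5, (3,3) g=2 f=7, (4,1) g=1 f=5, (4,3) g=1 f=7, (5,2) g=1 f=7]; closed=[(2,2), (3,2), (4,2)]

step 1: expand (2,2) (f=5, h=3) → closed; open now [(1,2) g=3 f=5, (2,1) g=3 f=5, (2,3) g=3 f=7, (3,1) g=2 f=5, (3,3) g=2 f=7, (4,1) g=1 f=5, (4,3) g=1 f=7, (5,2) g=1 f=7]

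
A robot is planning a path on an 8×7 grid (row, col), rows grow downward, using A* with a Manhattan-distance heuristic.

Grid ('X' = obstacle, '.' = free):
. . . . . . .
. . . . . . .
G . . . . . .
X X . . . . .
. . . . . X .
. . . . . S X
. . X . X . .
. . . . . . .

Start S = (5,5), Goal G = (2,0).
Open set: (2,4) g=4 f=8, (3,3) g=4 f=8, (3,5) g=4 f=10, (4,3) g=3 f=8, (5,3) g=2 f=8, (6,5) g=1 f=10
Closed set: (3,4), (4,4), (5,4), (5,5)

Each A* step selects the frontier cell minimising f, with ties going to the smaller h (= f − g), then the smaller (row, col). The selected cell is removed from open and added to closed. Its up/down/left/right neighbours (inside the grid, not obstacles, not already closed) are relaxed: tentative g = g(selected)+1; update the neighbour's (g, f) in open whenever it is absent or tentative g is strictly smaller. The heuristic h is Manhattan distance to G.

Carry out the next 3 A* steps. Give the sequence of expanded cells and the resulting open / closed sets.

order=[(2,4) → (2,3) → (2,2)]; open=[(1,2) g=7 f=10, (1,3) g=6 f=10, (1,4) g=5 f=10, (2,1) g=7 f=8, (2,5) g=5 f=10, (3,2) g=7 f=10, (3,3) g=4 f=8, (3,5) g=4 f=10, (4,3) g=3 f=8, (5,3) g=2 f=8, (6,5) g=1 f=10]; closed=[(2,2), (2,3), (2,4), (3,4), (4,4), (5,4), (5,5)]

step 1: expand (2,4) (f=8, h=4) → closed; open now [(1,4) g=5 f=10, (2,3) g=5 f=8, (2,5) g=5 f=10, (3,3) g=4 f=8, (3,5) g=4 f=10, (4,3) g=3 f=8, (5,3) g=2 f=8, (6,5) g=1 f=10]
step 2: expand (2,3) (f=8, h=3) → closed; open now [(1,3) g=6 f=10, (1,4) g=5 f=10, (2,2) g=6 f=8, (2,5) g=5 f=10, (3,3) g=4 f=8, (3,5) g=4 f=10, (4,3) g=3 f=8, (5,3) g=2 f=8, (6,5) g=1 f=10]
step 3: expand (2,2) (f=8, h=2) → closed; open now [(1,2) g=7 f=10, (1,3) g=6 f=10, (1,4) g=5 f=10, (2,1) g=7 f=8, (2,5) g=5 f=10, (3,2) g=7 f=10, (3,3) g=4 f=8, (3,5) g=4 f=10, (4,3) g=3 f=8, (5,3) g=2 f=8, (6,5) g=1 f=10]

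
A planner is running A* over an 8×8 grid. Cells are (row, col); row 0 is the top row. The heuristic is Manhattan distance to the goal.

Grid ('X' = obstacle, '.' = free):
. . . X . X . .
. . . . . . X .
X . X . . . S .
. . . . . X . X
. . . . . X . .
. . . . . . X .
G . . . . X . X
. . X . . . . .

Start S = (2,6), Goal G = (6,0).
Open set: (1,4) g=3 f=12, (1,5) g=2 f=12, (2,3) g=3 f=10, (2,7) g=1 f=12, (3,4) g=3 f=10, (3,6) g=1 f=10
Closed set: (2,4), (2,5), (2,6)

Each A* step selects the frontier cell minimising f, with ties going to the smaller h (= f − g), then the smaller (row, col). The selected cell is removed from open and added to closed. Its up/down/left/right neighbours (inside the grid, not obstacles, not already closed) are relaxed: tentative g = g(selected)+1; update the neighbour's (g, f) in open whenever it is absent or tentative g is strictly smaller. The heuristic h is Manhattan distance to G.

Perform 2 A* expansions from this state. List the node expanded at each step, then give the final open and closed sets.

step 1: expand (2,3) (f=10, h=7) → closed; open now [(1,3) g=4 f=12, (1,4) g=3 f=12, (1,5) g=2 f=12, (2,7) g=1 f=12, (3,3) g=4 f=10, (3,4) g=3 f=10, (3,6) g=1 f=10]
step 2: expand (3,3) (f=10, h=6) → closed; open now [(1,3) g=4 f=12, (1,4) g=3 f=12, (1,5) g=2 f=12, (2,7) g=1 f=12, (3,2) g=5 f=10, (3,4) g=3 f=10, (3,6) g=1 f=10, (4,3) g=5 f=10]

order=[(2,3) → (3,3)]; open=[(1,3) g=4 f=12, (1,4) g=3 f=12, (1,5) g=2 f=12, (2,7) g=1 f=12, (3,2) g=5 f=10, (3,4) g=3 f=10, (3,6) g=1 f=10, (4,3) g=5 f=10]; closed=[(2,3), (2,4), (2,5), (2,6), (3,3)]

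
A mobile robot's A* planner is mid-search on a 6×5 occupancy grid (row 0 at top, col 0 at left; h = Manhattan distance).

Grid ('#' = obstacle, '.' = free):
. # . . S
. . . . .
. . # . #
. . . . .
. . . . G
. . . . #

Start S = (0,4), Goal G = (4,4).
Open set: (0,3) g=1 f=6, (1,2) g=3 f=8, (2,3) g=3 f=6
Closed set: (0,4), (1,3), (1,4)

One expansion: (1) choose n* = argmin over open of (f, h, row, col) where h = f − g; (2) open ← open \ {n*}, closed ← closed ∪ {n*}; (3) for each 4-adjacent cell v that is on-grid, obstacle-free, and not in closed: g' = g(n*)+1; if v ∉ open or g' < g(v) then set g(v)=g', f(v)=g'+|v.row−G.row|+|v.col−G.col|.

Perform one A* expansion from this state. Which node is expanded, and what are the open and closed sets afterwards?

step 1: expand (2,3) (f=6, h=3) → closed; open now [(0,3) g=1 f=6, (1,2) g=3 f=8, (3,3) g=4 f=6]

expanded=(2,3); open=[(0,3) g=1 f=6, (1,2) g=3 f=8, (3,3) g=4 f=6]; closed=[(0,4), (1,3), (1,4), (2,3)]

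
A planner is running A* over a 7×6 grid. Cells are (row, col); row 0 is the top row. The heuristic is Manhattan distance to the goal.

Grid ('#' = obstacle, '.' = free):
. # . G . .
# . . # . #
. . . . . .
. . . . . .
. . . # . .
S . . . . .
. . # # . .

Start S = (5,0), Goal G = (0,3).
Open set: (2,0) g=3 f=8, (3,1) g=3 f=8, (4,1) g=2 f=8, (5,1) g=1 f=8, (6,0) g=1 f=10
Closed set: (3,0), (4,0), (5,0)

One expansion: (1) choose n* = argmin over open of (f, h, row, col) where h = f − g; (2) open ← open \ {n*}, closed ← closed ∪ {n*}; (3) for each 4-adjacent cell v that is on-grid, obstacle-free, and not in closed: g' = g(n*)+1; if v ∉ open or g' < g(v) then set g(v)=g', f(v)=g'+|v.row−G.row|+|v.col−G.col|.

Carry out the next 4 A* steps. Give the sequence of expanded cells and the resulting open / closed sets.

order=[(2,0) → (2,1) → (1,1) → (1,2)]; open=[(0,2) g=7 f=8, (2,2) g=5 f=8, (3,1) g=3 f=8, (4,1) g=2 f=8, (5,1) g=1 f=8, (6,0) g=1 f=10]; closed=[(1,1), (1,2), (2,0), (2,1), (3,0), (4,0), (5,0)]

step 1: expand (2,0) (f=8, h=5) → closed; open now [(2,1) g=4 f=8, (3,1) g=3 f=8, (4,1) g=2 f=8, (5,1) g=1 f=8, (6,0) g=1 f=10]
step 2: expand (2,1) (f=8, h=4) → closed; open now [(1,1) g=5 f=8, (2,2) g=5 f=8, (3,1) g=3 f=8, (4,1) g=2 f=8, (5,1) g=1 f=8, (6,0) g=1 f=10]
step 3: expand (1,1) (f=8, h=3) → closed; open now [(1,2) g=6 f=8, (2,2) g=5 f=8, (3,1) g=3 f=8, (4,1) g=2 f=8, (5,1) g=1 f=8, (6,0) g=1 f=10]
step 4: expand (1,2) (f=8, h=2) → closed; open now [(0,2) g=7 f=8, (2,2) g=5 f=8, (3,1) g=3 f=8, (4,1) g=2 f=8, (5,1) g=1 f=8, (6,0) g=1 f=10]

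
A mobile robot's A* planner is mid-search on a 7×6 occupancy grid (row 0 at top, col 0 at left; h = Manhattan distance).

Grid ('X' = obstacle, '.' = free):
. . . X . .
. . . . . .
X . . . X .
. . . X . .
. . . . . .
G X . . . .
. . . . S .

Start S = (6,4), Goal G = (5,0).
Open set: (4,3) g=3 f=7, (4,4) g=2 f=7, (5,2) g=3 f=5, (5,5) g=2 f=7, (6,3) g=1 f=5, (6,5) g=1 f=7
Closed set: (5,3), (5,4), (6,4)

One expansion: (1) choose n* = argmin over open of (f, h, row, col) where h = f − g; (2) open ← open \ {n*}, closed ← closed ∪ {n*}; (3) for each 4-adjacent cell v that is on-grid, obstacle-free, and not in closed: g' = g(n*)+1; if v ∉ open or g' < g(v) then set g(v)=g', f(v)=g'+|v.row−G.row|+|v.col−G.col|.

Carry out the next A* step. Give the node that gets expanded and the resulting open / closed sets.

step 1: expand (5,2) (f=5, h=2) → closed; open now [(4,2) g=4 f=7, (4,3) g=3 f=7, (4,4) g=2 f=7, (5,5) g=2 f=7, (6,2) g=4 f=7, (6,3) g=1 f=5, (6,5) g=1 f=7]

expanded=(5,2); open=[(4,2) g=4 f=7, (4,3) g=3 f=7, (4,4) g=2 f=7, (5,5) g=2 f=7, (6,2) g=4 f=7, (6,3) g=1 f=5, (6,5) g=1 f=7]; closed=[(5,2), (5,3), (5,4), (6,4)]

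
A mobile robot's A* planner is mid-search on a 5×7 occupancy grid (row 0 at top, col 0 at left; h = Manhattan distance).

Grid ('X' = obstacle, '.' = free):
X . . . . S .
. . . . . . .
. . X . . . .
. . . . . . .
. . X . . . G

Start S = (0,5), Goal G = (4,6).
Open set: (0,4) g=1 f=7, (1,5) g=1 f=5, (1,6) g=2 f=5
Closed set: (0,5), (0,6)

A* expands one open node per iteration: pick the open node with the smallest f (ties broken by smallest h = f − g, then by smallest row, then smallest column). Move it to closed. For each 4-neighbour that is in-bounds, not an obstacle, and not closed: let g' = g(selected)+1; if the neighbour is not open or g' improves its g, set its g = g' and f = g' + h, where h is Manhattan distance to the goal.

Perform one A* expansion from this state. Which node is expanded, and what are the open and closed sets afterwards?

expanded=(1,6); open=[(0,4) g=1 f=7, (1,5) g=1 f=5, (2,6) g=3 f=5]; closed=[(0,5), (0,6), (1,6)]

step 1: expand (1,6) (f=5, h=3) → closed; open now [(0,4) g=1 f=7, (1,5) g=1 f=5, (2,6) g=3 f=5]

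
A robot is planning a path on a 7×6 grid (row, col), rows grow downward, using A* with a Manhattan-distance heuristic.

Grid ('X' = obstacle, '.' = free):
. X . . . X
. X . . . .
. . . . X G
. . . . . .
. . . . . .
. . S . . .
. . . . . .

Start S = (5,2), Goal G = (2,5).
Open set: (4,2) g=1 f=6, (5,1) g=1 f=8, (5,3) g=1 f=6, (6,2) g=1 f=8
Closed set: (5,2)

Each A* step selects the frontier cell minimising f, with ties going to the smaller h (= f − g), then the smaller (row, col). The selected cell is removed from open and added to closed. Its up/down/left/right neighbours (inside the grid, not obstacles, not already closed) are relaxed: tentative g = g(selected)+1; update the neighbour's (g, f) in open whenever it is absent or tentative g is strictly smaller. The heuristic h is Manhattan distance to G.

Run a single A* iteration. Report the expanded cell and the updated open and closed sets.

expanded=(4,2); open=[(3,2) g=2 f=6, (4,1) g=2 f=8, (4,3) g=2 f=6, (5,1) g=1 f=8, (5,3) g=1 f=6, (6,2) g=1 f=8]; closed=[(4,2), (5,2)]

step 1: expand (4,2) (f=6, h=5) → closed; open now [(3,2) g=2 f=6, (4,1) g=2 f=8, (4,3) g=2 f=6, (5,1) g=1 f=8, (5,3) g=1 f=6, (6,2) g=1 f=8]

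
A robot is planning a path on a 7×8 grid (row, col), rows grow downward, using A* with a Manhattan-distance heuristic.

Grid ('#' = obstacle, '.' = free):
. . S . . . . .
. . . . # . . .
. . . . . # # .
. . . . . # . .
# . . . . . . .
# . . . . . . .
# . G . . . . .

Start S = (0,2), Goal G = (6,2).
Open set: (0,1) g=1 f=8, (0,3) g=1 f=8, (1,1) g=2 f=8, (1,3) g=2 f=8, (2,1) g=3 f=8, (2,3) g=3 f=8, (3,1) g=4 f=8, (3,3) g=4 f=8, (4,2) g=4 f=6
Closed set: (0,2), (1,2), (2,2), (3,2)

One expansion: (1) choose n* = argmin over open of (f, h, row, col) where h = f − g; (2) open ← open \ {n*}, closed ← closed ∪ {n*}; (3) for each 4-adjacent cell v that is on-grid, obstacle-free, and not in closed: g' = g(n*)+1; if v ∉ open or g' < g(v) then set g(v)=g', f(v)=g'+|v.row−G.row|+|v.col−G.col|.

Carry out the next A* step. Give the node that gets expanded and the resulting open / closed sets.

step 1: expand (4,2) (f=6, h=2) → closed; open now [(0,1) g=1 f=8, (0,3) g=1 f=8, (1,1) g=2 f=8, (1,3) g=2 f=8, (2,1) g=3 f=8, (2,3) g=3 f=8, (3,1) g=4 f=8, (3,3) g=4 f=8, (4,1) g=5 f=8, (4,3) g=5 f=8, (5,2) g=5 f=6]

expanded=(4,2); open=[(0,1) g=1 f=8, (0,3) g=1 f=8, (1,1) g=2 f=8, (1,3) g=2 f=8, (2,1) g=3 f=8, (2,3) g=3 f=8, (3,1) g=4 f=8, (3,3) g=4 f=8, (4,1) g=5 f=8, (4,3) g=5 f=8, (5,2) g=5 f=6]; closed=[(0,2), (1,2), (2,2), (3,2), (4,2)]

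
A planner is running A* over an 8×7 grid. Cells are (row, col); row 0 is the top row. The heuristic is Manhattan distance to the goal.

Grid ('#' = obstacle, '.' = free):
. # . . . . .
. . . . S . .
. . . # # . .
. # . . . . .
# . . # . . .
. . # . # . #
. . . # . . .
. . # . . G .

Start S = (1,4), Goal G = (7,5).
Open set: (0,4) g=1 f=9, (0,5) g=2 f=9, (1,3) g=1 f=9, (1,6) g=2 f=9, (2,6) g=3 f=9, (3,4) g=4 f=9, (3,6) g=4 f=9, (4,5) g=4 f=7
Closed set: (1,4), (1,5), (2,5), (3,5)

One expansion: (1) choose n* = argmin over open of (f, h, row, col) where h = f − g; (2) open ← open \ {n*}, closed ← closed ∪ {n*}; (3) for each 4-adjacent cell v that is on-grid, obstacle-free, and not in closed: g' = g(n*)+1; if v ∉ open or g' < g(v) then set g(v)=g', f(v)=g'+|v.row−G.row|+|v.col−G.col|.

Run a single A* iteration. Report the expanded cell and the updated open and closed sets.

expanded=(4,5); open=[(0,4) g=1 f=9, (0,5) g=2 f=9, (1,3) g=1 f=9, (1,6) g=2 f=9, (2,6) g=3 f=9, (3,4) g=4 f=9, (3,6) g=4 f=9, (4,4) g=5 f=9, (4,6) g=5 f=9, (5,5) g=5 f=7]; closed=[(1,4), (1,5), (2,5), (3,5), (4,5)]

step 1: expand (4,5) (f=7, h=3) → closed; open now [(0,4) g=1 f=9, (0,5) g=2 f=9, (1,3) g=1 f=9, (1,6) g=2 f=9, (2,6) g=3 f=9, (3,4) g=4 f=9, (3,6) g=4 f=9, (4,4) g=5 f=9, (4,6) g=5 f=9, (5,5) g=5 f=7]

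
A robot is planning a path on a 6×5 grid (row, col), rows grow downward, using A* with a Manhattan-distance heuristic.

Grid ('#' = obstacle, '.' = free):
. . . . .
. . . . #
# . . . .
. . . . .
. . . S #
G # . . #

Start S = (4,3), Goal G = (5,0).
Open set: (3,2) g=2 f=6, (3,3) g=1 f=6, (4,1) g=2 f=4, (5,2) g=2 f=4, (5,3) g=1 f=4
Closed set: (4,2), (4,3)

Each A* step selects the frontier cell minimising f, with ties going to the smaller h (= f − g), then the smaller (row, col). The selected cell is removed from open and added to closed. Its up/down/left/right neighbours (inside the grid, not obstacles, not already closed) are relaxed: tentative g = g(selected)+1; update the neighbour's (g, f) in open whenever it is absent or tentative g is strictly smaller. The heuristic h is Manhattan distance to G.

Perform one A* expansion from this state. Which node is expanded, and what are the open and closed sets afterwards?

expanded=(4,1); open=[(3,1) g=3 f=6, (3,2) g=2 f=6, (3,3) g=1 f=6, (4,0) g=3 f=4, (5,2) g=2 f=4, (5,3) g=1 f=4]; closed=[(4,1), (4,2), (4,3)]

step 1: expand (4,1) (f=4, h=2) → closed; open now [(3,1) g=3 f=6, (3,2) g=2 f=6, (3,3) g=1 f=6, (4,0) g=3 f=4, (5,2) g=2 f=4, (5,3) g=1 f=4]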